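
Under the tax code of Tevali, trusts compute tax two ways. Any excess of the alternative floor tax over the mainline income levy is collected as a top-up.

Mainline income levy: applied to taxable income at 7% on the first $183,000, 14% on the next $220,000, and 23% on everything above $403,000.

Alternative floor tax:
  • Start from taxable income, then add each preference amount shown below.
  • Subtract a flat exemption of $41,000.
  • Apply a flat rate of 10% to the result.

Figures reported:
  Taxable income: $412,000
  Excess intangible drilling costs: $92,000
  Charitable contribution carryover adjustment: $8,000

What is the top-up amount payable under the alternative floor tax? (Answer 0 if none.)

$1,420

Alternative floor tax:
  Adjusted income: $412,000 + $92,000 + $8,000 = $512,000
  Less exemption $41,000 → base $471,000
  $471,000 × 10% = $47,100

Mainline income levy:
  $183,000 × 7% = $12,810
  $220,000 × 14% = $30,800
  $9,000 × 23% = $2,070
  → $45,680

Excess of alternative floor tax over mainline income levy: $47,100 − $45,680 = $1,420.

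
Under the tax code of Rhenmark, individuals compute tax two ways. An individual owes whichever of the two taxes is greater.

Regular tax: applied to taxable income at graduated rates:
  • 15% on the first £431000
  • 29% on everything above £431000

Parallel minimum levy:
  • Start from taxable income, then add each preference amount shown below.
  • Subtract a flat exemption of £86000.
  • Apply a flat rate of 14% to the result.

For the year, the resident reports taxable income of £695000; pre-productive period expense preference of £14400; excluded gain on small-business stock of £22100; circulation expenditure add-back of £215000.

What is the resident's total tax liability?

£141210

Parallel minimum levy:
  Adjusted income: £695000 + £14400 + £22100 + £215000 = £946500
  Less exemption £86000 → base £860500
  £860500 × 14% = £120470

Regular tax:
  £431000 × 15% = £64650
  £264000 × 29% = £76560
  → £141210

£141210 > £120470, so the regular tax governs.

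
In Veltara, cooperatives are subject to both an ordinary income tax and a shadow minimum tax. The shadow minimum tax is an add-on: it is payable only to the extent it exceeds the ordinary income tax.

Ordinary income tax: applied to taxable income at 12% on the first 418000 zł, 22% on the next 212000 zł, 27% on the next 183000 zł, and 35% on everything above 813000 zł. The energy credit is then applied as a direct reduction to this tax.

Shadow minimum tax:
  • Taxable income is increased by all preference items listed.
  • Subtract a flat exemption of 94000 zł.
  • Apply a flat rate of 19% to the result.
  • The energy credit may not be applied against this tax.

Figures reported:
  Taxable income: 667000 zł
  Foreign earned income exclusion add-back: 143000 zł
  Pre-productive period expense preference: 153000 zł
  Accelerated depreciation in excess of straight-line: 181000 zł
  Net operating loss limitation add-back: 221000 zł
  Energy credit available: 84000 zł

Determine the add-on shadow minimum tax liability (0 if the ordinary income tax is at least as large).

Ordinary income tax:
  418000 zł × 12% = 50160 zł
  212000 zł × 22% = 46640 zł
  37000 zł × 27% = 9990 zł
  → 106790 zł
  Less energy credit 84000 zł → 22790 zł

Shadow minimum tax:
  Adjusted income: 667000 zł + 143000 zł + 153000 zł + 181000 zł + 221000 zł = 1365000 zł
  Less exemption 94000 zł → base 1271000 zł
  1271000 zł × 19% = 241490 zł

Excess of shadow minimum tax over ordinary income tax: 241490 zł − 22790 zł = 218700 zł.

218700 zł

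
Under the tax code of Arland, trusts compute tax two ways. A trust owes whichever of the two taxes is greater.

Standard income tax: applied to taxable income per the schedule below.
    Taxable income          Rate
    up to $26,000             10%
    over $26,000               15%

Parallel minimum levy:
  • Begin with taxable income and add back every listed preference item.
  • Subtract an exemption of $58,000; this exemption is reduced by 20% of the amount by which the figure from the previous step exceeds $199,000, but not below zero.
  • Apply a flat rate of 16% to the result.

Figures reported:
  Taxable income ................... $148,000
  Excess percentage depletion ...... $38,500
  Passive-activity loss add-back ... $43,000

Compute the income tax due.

Standard income tax:
  $26,000 × 10% = $2,600
  $122,000 × 15% = $18,300
  → $20,900

Parallel minimum levy:
  Adjusted income: $148,000 + $38,500 + $43,000 = $229,500
  Exemption: $58,000 − 20% × ($229,500 − $199,000) = $58,000 − $6,100 = $51,900
  Base: $229,500 − $51,900 = $177,600
  $177,600 × 16% = $28,416

$28,416 > $20,900, so the parallel minimum levy is the binding amount.

$28,416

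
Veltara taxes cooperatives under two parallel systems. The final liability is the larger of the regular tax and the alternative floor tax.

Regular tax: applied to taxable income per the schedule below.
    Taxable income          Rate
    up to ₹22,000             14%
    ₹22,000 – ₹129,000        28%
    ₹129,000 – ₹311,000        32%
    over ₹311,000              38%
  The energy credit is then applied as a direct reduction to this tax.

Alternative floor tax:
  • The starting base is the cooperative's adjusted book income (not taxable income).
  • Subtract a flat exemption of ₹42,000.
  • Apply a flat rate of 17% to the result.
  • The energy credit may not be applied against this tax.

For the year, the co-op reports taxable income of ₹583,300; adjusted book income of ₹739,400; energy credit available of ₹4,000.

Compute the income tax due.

₹190,754

Regular tax:
  ₹22,000 × 14% = ₹3,080
  ₹107,000 × 28% = ₹29,960
  ₹182,000 × 32% = ₹58,240
  ₹272,300 × 38% = ₹103,474
  → ₹194,754
  Less energy credit ₹4,000 → ₹190,754

Alternative floor tax:
  Base (adjusted book income): ₹739,400
  Less exemption ₹42,000 → base ₹697,400
  ₹697,400 × 17% = ₹118,558

₹190,754 > ₹118,558, so the regular tax governs.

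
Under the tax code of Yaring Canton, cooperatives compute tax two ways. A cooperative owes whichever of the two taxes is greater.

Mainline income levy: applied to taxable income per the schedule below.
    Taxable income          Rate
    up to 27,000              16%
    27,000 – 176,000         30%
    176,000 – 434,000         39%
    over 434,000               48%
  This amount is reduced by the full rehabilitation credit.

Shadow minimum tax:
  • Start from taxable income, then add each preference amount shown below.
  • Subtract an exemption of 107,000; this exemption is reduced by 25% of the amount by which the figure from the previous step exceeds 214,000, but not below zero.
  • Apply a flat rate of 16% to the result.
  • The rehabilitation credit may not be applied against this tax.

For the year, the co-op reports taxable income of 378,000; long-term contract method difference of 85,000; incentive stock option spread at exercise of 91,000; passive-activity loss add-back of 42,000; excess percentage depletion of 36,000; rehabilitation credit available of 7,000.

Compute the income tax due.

Mainline income levy:
  27,000 × 16% = 4,320
  149,000 × 30% = 44,700
  202,000 × 39% = 78,780
  → 127,800
  Less rehabilitation credit 7,000 → 120,800

Shadow minimum tax:
  Adjusted income: 378,000 + 85,000 + 91,000 + 42,000 + 36,000 = 632,000
  Exemption: 107,000 − 25% × (632,000 − 214,000) = 107,000 − 104,500 = 2,500
  Base: 632,000 − 2,500 = 629,500
  629,500 × 16% = 100,720

120,800 > 100,720, so the mainline income levy governs.

120,800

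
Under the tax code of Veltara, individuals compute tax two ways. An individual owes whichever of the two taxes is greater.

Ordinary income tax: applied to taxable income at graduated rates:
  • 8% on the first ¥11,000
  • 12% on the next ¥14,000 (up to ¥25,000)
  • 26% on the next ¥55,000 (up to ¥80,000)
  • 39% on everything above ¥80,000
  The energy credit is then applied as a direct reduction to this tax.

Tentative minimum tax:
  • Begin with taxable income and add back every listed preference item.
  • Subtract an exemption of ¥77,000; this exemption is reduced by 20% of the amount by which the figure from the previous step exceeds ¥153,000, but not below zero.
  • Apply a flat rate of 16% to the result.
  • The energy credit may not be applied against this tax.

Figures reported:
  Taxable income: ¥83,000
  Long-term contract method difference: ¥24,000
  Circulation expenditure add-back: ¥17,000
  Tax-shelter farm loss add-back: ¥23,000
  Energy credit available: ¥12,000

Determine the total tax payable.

¥11,200

Tentative minimum tax:
  Adjusted income: ¥83,000 + ¥24,000 + ¥17,000 + ¥23,000 = ¥147,000
  Exemption: ¥147,000 ≤ ¥153,000, so full ¥77,000 applies
  Base: ¥147,000 − ¥77,000 = ¥70,000
  ¥70,000 × 16% = ¥11,200

Ordinary income tax:
  ¥11,000 × 8% = ¥880
  ¥14,000 × 12% = ¥1,680
  ¥55,000 × 26% = ¥14,300
  ¥3,000 × 39% = ¥1,170
  → ¥18,030
  Less energy credit ¥12,000 → ¥6,030

¥11,200 > ¥6,030, so the tentative minimum tax is the binding amount.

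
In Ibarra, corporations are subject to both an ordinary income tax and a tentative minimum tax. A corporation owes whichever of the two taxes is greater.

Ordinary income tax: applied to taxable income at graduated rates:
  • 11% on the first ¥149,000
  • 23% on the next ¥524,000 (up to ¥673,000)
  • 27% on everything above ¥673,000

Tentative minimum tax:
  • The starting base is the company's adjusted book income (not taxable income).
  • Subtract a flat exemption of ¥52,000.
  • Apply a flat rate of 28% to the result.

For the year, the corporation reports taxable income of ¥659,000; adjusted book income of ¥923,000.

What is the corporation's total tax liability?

¥243,880

Ordinary income tax:
  ¥149,000 × 11% = ¥16,390
  ¥510,000 × 23% = ¥117,300
  → ¥133,690

Tentative minimum tax:
  Base (adjusted book income): ¥923,000
  Less exemption ¥52,000 → base ¥871,000
  ¥871,000 × 28% = ¥243,880

¥243,880 > ¥133,690, so the tentative minimum tax is the binding amount.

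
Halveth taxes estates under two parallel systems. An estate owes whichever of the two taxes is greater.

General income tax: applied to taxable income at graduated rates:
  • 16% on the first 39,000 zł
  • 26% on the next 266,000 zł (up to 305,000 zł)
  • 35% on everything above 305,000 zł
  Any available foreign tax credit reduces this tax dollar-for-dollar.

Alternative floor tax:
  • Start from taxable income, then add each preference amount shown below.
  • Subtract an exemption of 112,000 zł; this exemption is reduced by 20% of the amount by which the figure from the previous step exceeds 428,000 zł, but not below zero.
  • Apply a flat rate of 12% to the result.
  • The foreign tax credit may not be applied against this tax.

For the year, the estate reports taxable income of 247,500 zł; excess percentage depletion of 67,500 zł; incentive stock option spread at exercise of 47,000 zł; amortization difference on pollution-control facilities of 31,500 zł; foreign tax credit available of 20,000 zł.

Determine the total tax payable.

40,450 zł

General income tax:
  39,000 zł × 16% = 6,240 zł
  208,500 zł × 26% = 54,210 zł
  → 60,450 zł
  Less foreign tax credit 20,000 zł → 40,450 zł

Alternative floor tax:
  Adjusted income: 247,500 zł + 67,500 zł + 47,000 zł + 31,500 zł = 393,500 zł
  Exemption: 393,500 zł ≤ 428,000 zł, so full 112,000 zł applies
  Base: 393,500 zł − 112,000 zł = 281,500 zł
  281,500 zł × 12% = 33,780 zł

40,450 zł > 33,780 zł, so the general income tax governs.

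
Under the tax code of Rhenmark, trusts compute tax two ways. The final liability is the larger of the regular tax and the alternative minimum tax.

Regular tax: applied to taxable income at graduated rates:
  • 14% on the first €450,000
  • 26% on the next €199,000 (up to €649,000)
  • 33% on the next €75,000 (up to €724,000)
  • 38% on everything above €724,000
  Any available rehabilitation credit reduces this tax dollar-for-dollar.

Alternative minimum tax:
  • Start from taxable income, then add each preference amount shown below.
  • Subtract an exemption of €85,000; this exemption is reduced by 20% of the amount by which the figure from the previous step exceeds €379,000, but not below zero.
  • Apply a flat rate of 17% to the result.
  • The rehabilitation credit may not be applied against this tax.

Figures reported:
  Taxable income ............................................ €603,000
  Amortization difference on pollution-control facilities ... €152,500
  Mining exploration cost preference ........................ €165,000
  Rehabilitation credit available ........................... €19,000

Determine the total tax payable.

Regular tax:
  €450,000 × 14% = €63,000
  €153,000 × 26% = €39,780
  → €102,780
  Less rehabilitation credit €19,000 → €83,780

Alternative minimum tax:
  Adjusted income: €603,000 + €152,500 + €165,000 = €920,500
  Exemption: 20% × (€920,500 − €379,000) = €108,300 ≥ €85,000, so the exemption is fully phased out
  Base: €920,500 − €0 = €920,500
  €920,500 × 17% = €156,485

€156,485 > €83,780, so the alternative minimum tax is the binding amount.

€156,485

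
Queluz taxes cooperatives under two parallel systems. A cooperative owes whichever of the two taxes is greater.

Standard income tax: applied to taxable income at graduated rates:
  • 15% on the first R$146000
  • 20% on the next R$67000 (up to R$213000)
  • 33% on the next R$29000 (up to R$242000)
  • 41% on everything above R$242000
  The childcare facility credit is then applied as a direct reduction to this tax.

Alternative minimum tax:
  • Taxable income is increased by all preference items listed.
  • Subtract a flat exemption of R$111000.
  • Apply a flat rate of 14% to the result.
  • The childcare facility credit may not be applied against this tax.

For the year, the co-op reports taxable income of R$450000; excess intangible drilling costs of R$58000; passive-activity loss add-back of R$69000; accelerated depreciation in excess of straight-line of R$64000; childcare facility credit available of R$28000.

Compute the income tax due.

Standard income tax:
  R$146000 × 15% = R$21900
  R$67000 × 20% = R$13400
  R$29000 × 33% = R$9570
  R$208000 × 41% = R$85280
  → R$130150
  Less childcare facility credit R$28000 → R$102150

Alternative minimum tax:
  Adjusted income: R$450000 + R$58000 + R$69000 + R$64000 = R$641000
  Less exemption R$111000 → base R$530000
  R$530000 × 14% = R$74200

R$102150 > R$74200, so the standard income tax governs.

R$102150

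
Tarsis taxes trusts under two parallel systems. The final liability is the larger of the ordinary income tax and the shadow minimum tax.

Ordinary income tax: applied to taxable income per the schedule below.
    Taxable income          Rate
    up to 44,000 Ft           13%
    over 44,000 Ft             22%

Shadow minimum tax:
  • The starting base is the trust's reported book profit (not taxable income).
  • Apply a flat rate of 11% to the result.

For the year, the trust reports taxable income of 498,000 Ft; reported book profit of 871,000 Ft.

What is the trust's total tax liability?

Ordinary income tax:
  44,000 Ft × 13% = 5,720 Ft
  454,000 Ft × 22% = 99,880 Ft
  → 105,600 Ft

Shadow minimum tax:
  Base (reported book profit): 871,000 Ft
  871,000 Ft × 11% = 95,810 Ft

105,600 Ft > 95,810 Ft, so the ordinary income tax governs.

105,600 Ft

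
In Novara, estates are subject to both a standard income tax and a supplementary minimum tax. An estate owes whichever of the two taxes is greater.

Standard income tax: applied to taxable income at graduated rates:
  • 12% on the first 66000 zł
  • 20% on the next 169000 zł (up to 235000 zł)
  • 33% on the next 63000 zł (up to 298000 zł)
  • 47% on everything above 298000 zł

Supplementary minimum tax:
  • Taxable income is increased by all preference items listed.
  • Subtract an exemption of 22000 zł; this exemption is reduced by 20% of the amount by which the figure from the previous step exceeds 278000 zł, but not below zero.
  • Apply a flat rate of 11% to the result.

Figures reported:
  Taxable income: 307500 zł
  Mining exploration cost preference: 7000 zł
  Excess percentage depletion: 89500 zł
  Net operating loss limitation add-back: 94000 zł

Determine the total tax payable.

66975 zł

Supplementary minimum tax:
  Adjusted income: 307500 zł + 7000 zł + 89500 zł + 94000 zł = 498000 zł
  Exemption: 20% × (498000 zł − 278000 zł) = 44000 zł ≥ 22000 zł, so the exemption is fully phased out
  Base: 498000 zł − 0 zł = 498000 zł
  498000 zł × 11% = 54780 zł

Standard income tax:
  66000 zł × 12% = 7920 zł
  169000 zł × 20% = 33800 zł
  63000 zł × 33% = 20790 zł
  9500 zł × 47% = 4465 zł
  → 66975 zł

66975 zł > 54780 zł, so the standard income tax governs.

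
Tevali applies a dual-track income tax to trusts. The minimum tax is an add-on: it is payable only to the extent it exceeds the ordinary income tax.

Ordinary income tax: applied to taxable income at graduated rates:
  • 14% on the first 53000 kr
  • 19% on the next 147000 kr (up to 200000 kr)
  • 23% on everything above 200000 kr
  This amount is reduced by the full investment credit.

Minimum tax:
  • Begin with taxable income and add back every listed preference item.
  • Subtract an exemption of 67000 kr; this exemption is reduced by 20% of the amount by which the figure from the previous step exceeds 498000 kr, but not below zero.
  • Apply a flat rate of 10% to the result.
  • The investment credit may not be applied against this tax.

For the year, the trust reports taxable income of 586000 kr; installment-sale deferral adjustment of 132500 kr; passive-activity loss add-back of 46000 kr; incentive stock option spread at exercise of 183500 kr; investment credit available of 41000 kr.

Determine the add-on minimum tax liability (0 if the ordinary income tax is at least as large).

Ordinary income tax:
  53000 kr × 14% = 7420 kr
  147000 kr × 19% = 27930 kr
  386000 kr × 23% = 88780 kr
  → 124130 kr
  Less investment credit 41000 kr → 83130 kr

Minimum tax:
  Adjusted income: 586000 kr + 132500 kr + 46000 kr + 183500 kr = 948000 kr
  Exemption: 20% × (948000 kr − 498000 kr) = 90000 kr ≥ 67000 kr, so the exemption is fully phased out
  Base: 948000 kr − 0 kr = 948000 kr
  948000 kr × 10% = 94800 kr

Excess of minimum tax over ordinary income tax: 94800 kr − 83130 kr = 11670 kr.

11670 kr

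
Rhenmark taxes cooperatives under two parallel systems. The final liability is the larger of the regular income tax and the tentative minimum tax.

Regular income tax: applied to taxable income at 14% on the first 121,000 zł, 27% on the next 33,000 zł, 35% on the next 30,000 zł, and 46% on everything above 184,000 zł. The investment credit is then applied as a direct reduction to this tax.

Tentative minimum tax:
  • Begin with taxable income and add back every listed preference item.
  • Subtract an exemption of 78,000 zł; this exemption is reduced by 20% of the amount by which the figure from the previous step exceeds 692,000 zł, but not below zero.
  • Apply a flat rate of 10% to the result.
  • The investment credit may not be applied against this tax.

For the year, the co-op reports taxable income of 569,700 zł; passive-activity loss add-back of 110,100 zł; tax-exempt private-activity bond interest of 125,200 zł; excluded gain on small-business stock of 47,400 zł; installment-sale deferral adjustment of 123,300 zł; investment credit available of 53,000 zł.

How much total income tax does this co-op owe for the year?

Regular income tax:
  121,000 zł × 14% = 16,940 zł
  33,000 zł × 27% = 8,910 zł
  30,000 zł × 35% = 10,500 zł
  385,700 zł × 46% = 177,422 zł
  → 213,772 zł
  Less investment credit 53,000 zł → 160,772 zł

Tentative minimum tax:
  Adjusted income: 569,700 zł + 110,100 zł + 125,200 zł + 47,400 zł + 123,300 zł = 975,700 zł
  Exemption: 78,000 zł − 20% × (975,700 zł − 692,000 zł) = 78,000 zł − 56,740 zł = 21,260 zł
  Base: 975,700 zł − 21,260 zł = 954,440 zł
  954,440 zł × 10% = 95,444 zł

160,772 zł > 95,444 zł, so the regular income tax governs.

160,772 zł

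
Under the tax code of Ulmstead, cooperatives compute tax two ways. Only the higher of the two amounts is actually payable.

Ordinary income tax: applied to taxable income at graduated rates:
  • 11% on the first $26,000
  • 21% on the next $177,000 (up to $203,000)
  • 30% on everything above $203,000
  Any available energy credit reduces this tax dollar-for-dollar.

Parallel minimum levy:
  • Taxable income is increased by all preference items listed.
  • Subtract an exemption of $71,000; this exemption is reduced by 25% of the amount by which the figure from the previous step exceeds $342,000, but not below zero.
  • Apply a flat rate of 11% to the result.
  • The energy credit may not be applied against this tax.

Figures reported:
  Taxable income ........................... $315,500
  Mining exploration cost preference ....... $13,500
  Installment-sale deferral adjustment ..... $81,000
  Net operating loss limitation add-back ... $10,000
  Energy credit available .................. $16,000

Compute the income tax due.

$57,780

Ordinary income tax:
  $26,000 × 11% = $2,860
  $177,000 × 21% = $37,170
  $112,500 × 30% = $33,750
  → $73,780
  Less energy credit $16,000 → $57,780

Parallel minimum levy:
  Adjusted income: $315,500 + $13,500 + $81,000 + $10,000 = $420,000
  Exemption: $71,000 − 25% × ($420,000 − $342,000) = $71,000 − $19,500 = $51,500
  Base: $420,000 − $51,500 = $368,500
  $368,500 × 11% = $40,535

$57,780 > $40,535, so the ordinary income tax governs.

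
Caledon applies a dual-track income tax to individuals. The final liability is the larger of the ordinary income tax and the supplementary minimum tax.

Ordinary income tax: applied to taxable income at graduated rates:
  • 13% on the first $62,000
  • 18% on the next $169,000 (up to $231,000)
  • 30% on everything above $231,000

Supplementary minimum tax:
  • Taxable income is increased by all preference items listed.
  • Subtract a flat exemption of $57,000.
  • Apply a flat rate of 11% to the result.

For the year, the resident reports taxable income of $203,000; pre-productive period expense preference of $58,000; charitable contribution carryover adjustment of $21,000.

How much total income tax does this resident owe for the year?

$33,440

Ordinary income tax:
  $62,000 × 13% = $8,060
  $141,000 × 18% = $25,380
  → $33,440

Supplementary minimum tax:
  Adjusted income: $203,000 + $58,000 + $21,000 = $282,000
  Less exemption $57,000 → base $225,000
  $225,000 × 11% = $24,750

$33,440 > $24,750, so the ordinary income tax governs.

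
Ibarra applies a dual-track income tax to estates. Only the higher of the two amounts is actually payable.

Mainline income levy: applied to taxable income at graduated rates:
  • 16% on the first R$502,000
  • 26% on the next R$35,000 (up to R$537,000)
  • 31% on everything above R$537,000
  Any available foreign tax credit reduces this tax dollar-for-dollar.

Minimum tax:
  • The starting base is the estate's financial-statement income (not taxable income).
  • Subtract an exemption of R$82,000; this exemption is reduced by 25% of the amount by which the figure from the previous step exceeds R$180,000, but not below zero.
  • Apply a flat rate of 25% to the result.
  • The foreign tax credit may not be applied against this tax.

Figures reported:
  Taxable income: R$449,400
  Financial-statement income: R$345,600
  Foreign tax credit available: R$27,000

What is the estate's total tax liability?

R$76,250

Mainline income levy:
  R$449,400 × 16% = R$71,904
  Less foreign tax credit R$27,000 → R$44,904

Minimum tax:
  Base (financial-statement income): R$345,600
  Exemption: R$82,000 − 25% × (R$345,600 − R$180,000) = R$82,000 − R$41,400 = R$40,600
  Base: R$345,600 − R$40,600 = R$305,000
  R$305,000 × 25% = R$76,250

R$76,250 > R$44,904, so the minimum tax is the binding amount.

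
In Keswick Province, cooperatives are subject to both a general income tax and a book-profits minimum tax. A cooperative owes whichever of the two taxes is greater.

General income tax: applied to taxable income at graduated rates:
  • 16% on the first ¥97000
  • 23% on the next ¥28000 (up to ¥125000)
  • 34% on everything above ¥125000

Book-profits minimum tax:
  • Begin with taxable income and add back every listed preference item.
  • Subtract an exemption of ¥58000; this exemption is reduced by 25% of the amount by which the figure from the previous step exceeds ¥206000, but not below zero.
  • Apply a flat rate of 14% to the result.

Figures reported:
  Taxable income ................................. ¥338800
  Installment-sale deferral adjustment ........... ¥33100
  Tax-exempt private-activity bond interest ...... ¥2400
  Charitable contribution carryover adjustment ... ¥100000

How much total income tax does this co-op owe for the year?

¥94652

General income tax:
  ¥97000 × 16% = ¥15520
  ¥28000 × 23% = ¥6440
  ¥213800 × 34% = ¥72692
  → ¥94652

Book-profits minimum tax:
  Adjusted income: ¥338800 + ¥33100 + ¥2400 + ¥100000 = ¥474300
  Exemption: 25% × (¥474300 − ¥206000) = ¥67075 ≥ ¥58000, so the exemption is fully phased out
  Base: ¥474300 − ¥0 = ¥474300
  ¥474300 × 14% = ¥66402

¥94652 > ¥66402, so the general income tax governs.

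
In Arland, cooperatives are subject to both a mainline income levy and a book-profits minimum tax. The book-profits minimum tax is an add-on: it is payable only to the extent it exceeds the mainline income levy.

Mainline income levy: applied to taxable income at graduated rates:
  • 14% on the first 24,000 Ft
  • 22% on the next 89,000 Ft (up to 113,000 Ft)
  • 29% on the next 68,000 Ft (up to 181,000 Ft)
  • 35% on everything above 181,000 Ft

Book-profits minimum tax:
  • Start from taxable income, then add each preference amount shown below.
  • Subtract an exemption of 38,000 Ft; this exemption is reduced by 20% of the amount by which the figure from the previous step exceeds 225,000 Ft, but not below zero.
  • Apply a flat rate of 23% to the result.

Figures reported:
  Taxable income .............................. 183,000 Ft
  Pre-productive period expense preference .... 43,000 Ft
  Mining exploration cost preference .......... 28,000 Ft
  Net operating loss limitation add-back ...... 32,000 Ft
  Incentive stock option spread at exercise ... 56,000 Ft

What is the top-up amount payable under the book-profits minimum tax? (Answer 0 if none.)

Book-profits minimum tax:
  Adjusted income: 183,000 Ft + 43,000 Ft + 28,000 Ft + 32,000 Ft + 56,000 Ft = 342,000 Ft
  Exemption: 38,000 Ft − 20% × (342,000 Ft − 225,000 Ft) = 38,000 Ft − 23,400 Ft = 14,600 Ft
  Base: 342,000 Ft − 14,600 Ft = 327,400 Ft
  327,400 Ft × 23% = 75,302 Ft

Mainline income levy:
  24,000 Ft × 14% = 3,360 Ft
  89,000 Ft × 22% = 19,580 Ft
  68,000 Ft × 29% = 19,720 Ft
  2,000 Ft × 35% = 700 Ft
  → 43,360 Ft

Excess of book-profits minimum tax over mainline income levy: 75,302 Ft − 43,360 Ft = 31,942 Ft.

31,942 Ft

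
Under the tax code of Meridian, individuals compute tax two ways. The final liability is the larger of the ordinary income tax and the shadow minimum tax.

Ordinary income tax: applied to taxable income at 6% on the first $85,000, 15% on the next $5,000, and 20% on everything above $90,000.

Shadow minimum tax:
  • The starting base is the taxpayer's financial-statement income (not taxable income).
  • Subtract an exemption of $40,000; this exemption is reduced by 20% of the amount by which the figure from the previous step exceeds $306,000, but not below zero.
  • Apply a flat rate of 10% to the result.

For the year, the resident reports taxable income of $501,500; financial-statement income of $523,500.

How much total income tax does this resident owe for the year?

Shadow minimum tax:
  Base (financial-statement income): $523,500
  Exemption: 20% × ($523,500 − $306,000) = $43,500 ≥ $40,000, so the exemption is fully phased out
  Base: $523,500 − $0 = $523,500
  $523,500 × 10% = $52,350

Ordinary income tax:
  $85,000 × 6% = $5,100
  $5,000 × 15% = $750
  $411,500 × 20% = $82,300
  → $88,150

$88,150 > $52,350, so the ordinary income tax governs.

$88,150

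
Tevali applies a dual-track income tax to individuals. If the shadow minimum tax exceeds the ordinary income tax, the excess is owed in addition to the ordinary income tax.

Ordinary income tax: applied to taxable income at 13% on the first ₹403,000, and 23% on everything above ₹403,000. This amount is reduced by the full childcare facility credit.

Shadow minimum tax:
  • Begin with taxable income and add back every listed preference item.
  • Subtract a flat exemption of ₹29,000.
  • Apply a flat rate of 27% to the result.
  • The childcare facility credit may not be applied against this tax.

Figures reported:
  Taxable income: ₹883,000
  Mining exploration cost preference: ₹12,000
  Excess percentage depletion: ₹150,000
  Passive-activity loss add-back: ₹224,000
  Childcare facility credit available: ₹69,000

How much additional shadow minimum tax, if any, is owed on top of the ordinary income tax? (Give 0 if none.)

₹241,010

Ordinary income tax:
  ₹403,000 × 13% = ₹52,390
  ₹480,000 × 23% = ₹110,400
  → ₹162,790
  Less childcare facility credit ₹69,000 → ₹93,790

Shadow minimum tax:
  Adjusted income: ₹883,000 + ₹12,000 + ₹150,000 + ₹224,000 = ₹1,269,000
  Less exemption ₹29,000 → base ₹1,240,000
  ₹1,240,000 × 27% = ₹334,800

Excess of shadow minimum tax over ordinary income tax: ₹334,800 − ₹93,790 = ₹241,010.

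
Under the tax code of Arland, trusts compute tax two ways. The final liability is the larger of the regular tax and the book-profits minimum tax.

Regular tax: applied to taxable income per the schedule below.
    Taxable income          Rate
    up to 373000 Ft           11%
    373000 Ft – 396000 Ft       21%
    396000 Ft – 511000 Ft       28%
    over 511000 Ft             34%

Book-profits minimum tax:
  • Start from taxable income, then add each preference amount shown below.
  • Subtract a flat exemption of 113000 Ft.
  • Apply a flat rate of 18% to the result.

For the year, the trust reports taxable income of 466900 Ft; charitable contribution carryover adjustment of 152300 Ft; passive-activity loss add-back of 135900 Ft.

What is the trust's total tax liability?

Regular tax:
  373000 Ft × 11% = 41030 Ft
  23000 Ft × 21% = 4830 Ft
  70900 Ft × 28% = 19852 Ft
  → 65712 Ft

Book-profits minimum tax:
  Adjusted income: 466900 Ft + 152300 Ft + 135900 Ft = 755100 Ft
  Less exemption 113000 Ft → base 642100 Ft
  642100 Ft × 18% = 115578 Ft

115578 Ft > 65712 Ft, so the book-profits minimum tax is the binding amount.

115578 Ft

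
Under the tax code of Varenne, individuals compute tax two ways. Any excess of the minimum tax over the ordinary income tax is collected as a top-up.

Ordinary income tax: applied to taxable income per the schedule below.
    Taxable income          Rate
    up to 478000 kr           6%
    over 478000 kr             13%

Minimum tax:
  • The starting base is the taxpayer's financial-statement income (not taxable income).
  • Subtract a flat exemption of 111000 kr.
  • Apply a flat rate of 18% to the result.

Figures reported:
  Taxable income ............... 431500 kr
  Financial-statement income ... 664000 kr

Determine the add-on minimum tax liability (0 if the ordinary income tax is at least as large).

73650 kr

Minimum tax:
  Base (financial-statement income): 664000 kr
  Less exemption 111000 kr → base 553000 kr
  553000 kr × 18% = 99540 kr

Ordinary income tax:
  431500 kr × 6% = 25890 kr

Excess of minimum tax over ordinary income tax: 99540 kr − 25890 kr = 73650 kr.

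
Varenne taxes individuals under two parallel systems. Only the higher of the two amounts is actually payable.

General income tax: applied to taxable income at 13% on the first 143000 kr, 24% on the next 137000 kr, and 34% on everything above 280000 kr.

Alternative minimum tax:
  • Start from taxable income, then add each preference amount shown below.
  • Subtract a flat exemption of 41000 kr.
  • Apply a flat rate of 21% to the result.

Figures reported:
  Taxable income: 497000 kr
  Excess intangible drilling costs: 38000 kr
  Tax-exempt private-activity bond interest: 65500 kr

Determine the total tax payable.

General income tax:
  143000 kr × 13% = 18590 kr
  137000 kr × 24% = 32880 kr
  217000 kr × 34% = 73780 kr
  → 125250 kr

Alternative minimum tax:
  Adjusted income: 497000 kr + 38000 kr + 65500 kr = 600500 kr
  Less exemption 41000 kr → base 559500 kr
  559500 kr × 21% = 117495 kr

125250 kr > 117495 kr, so the general income tax governs.

125250 kr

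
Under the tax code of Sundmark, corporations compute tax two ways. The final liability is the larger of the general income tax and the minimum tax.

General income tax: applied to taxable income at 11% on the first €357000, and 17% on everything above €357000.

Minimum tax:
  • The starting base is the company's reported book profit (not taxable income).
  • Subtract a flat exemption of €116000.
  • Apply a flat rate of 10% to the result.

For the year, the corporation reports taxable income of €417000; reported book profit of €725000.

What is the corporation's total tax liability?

€60900

Minimum tax:
  Base (reported book profit): €725000
  Less exemption €116000 → base €609000
  €609000 × 10% = €60900

General income tax:
  €357000 × 11% = €39270
  €60000 × 17% = €10200
  → €49470

€60900 > €49470, so the minimum tax is the binding amount.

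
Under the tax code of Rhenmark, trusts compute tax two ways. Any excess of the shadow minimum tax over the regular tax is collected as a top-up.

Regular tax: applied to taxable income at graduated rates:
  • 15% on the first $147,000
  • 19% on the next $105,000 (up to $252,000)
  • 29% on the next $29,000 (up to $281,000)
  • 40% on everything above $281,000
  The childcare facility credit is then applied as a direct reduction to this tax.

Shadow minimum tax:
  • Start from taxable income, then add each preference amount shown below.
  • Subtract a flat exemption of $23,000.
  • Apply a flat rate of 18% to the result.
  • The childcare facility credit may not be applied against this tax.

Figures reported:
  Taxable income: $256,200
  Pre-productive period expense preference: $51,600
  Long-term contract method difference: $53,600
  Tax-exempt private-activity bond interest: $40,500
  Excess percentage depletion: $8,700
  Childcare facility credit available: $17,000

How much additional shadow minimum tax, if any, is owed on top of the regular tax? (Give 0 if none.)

Regular tax:
  $147,000 × 15% = $22,050
  $105,000 × 19% = $19,950
  $4,200 × 29% = $1,218
  → $43,218
  Less childcare facility credit $17,000 → $26,218

Shadow minimum tax:
  Adjusted income: $256,200 + $51,600 + $53,600 + $40,500 + $8,700 = $410,600
  Less exemption $23,000 → base $387,600
  $387,600 × 18% = $69,768

Excess of shadow minimum tax over regular tax: $69,768 − $26,218 = $43,550.

$43,550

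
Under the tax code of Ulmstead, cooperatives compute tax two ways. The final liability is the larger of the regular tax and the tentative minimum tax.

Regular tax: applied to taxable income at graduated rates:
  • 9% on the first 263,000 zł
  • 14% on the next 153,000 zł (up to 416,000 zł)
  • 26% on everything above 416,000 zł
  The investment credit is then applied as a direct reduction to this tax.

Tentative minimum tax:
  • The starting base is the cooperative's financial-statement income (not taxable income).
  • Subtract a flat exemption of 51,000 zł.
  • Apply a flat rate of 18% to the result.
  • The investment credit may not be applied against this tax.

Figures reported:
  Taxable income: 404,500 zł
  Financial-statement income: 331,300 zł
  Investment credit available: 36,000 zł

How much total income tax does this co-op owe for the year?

Tentative minimum tax:
  Base (financial-statement income): 331,300 zł
  Less exemption 51,000 zł → base 280,300 zł
  280,300 zł × 18% = 50,454 zł

Regular tax:
  263,000 zł × 9% = 23,670 zł
  141,500 zł × 14% = 19,810 zł
  → 43,480 zł
  Less investment credit 36,000 zł → 7,480 zł

50,454 zł > 7,480 zł, so the tentative minimum tax is the binding amount.

50,454 zł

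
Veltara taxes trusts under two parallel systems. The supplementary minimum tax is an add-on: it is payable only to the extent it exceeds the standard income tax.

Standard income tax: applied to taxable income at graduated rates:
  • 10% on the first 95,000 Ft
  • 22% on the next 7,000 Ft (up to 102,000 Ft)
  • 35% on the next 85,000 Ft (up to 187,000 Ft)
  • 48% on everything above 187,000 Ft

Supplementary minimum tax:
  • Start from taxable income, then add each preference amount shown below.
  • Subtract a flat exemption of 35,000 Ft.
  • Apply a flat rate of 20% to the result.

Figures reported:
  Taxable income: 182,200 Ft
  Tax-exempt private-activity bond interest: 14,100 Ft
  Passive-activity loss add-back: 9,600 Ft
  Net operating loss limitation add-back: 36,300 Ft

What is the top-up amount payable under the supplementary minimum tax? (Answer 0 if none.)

Supplementary minimum tax:
  Adjusted income: 182,200 Ft + 14,100 Ft + 9,600 Ft + 36,300 Ft = 242,200 Ft
  Less exemption 35,000 Ft → base 207,200 Ft
  207,200 Ft × 20% = 41,440 Ft

Standard income tax:
  95,000 Ft × 10% = 9,500 Ft
  7,000 Ft × 22% = 1,540 Ft
  80,200 Ft × 35% = 28,070 Ft
  → 39,110 Ft

Excess of supplementary minimum tax over standard income tax: 41,440 Ft − 39,110 Ft = 2,330 Ft.

2,330 Ft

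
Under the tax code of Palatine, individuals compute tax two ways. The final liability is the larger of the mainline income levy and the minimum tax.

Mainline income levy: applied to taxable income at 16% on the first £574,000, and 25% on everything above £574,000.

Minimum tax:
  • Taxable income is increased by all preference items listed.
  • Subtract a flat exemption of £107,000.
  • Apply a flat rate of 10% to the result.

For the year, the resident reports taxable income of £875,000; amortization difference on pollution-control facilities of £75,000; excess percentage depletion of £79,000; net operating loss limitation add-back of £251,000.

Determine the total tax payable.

£167,090

Minimum tax:
  Adjusted income: £875,000 + £75,000 + £79,000 + £251,000 = £1,280,000
  Less exemption £107,000 → base £1,173,000
  £1,173,000 × 10% = £117,300

Mainline income levy:
  £574,000 × 16% = £91,840
  £301,000 × 25% = £75,250
  → £167,090

£167,090 > £117,300, so the mainline income levy governs.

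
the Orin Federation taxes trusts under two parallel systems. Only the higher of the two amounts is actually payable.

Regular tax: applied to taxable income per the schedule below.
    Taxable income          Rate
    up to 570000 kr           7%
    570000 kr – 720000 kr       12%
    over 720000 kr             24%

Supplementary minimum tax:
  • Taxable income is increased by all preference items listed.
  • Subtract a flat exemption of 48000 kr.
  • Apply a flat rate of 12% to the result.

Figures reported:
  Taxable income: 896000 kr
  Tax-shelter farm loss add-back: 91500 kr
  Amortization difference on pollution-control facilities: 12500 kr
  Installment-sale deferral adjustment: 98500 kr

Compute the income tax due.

126060 kr

Supplementary minimum tax:
  Adjusted income: 896000 kr + 91500 kr + 12500 kr + 98500 kr = 1098500 kr
  Less exemption 48000 kr → base 1050500 kr
  1050500 kr × 12% = 126060 kr

Regular tax:
  570000 kr × 7% = 39900 kr
  150000 kr × 12% = 18000 kr
  176000 kr × 24% = 42240 kr
  → 100140 kr

126060 kr > 100140 kr, so the supplementary minimum tax is the binding amount.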